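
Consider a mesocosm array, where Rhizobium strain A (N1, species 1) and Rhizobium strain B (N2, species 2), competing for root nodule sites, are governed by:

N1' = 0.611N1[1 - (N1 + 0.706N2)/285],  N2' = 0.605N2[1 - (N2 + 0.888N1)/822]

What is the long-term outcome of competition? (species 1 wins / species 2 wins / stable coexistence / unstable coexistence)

species 2 excludes species 1

Compare the nullcline intercepts: K1/α12 = 285/0.706 = 404 < K2 = 822; K2/α21 = 822/0.888 = 926 > K1 = 285.
Since the inequalities point opposite ways, species 2 can invade but species 1 cannot.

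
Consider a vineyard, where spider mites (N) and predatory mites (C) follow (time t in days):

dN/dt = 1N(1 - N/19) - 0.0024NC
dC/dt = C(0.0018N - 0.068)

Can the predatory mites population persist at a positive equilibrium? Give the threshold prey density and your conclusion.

Threshold N = 37.8; K < 37.8, so no, the predator goes extinct.

The predator equation gives dC/dt > 0 only when N > 0.068/0.0018 = 37.8.
Without the predator, N → K = 19. Since 19 < 37.8, the predator cannot invade.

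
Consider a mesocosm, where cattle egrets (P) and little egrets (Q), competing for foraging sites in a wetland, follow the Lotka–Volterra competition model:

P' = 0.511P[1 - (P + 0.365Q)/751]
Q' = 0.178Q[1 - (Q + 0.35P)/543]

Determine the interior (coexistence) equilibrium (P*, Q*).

Setting both brackets to zero gives the nullclines P + 0.365Q = 751 and 0.35P + Q = 543.
Substituting Q = 543 - 0.35P into the first: P(1 - 0.365·0.35) = 751 - 0.365·543.
So P* = 553/0.872 = 634, and then Q* = 543 - 0.35·634 = 321.

P* ≈ 634, Q* ≈ 321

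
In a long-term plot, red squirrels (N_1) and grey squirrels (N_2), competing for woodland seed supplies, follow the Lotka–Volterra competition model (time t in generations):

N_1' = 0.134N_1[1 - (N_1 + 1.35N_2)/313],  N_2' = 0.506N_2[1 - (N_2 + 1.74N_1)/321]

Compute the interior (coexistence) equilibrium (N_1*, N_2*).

Setting both brackets to zero gives the nullclines N_1 + 1.35N_2 = 313 and 1.74N_1 + N_2 = 321.
Substituting N_2 = 321 - 1.74N_1 into the first: N_1(1 - 1.35·1.74) = 313 - 1.35·321.
So N_1* = -120/-1.35 = 89.2, and then N_2* = 321 - 1.74·89.2 = 166.

N_1* ≈ 89.2, N_2* ≈ 166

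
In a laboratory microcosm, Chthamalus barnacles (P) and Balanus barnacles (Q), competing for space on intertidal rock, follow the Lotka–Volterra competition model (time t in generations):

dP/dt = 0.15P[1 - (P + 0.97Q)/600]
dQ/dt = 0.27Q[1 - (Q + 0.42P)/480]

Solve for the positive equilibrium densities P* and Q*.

P* ≈ 227, Q* ≈ 385

Setting both brackets to zero gives the nullclines P + 0.97Q = 600 and 0.42P + Q = 480.
Substituting Q = 480 - 0.42P into the first: P(1 - 0.97·0.42) = 600 - 0.97·480.
So P* = 134/0.593 = 227, and then Q* = 480 - 0.42·227 = 385.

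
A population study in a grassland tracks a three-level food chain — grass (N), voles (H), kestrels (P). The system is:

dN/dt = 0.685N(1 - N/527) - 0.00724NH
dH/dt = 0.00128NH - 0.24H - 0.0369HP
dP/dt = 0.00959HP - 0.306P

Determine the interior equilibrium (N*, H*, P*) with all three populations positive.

N* ≈ 349, H* ≈ 31.9, P* ≈ 5.61

From dP/dt = 0: 0.00959H* = 0.306, so H* = 31.9.
From dN/dt = 0: 0.685(1 - N*/527) = 0.00724·31.9, giving N* = 527·(1 - 0.337) = 349.
From dH/dt = 0: 0.00128·349 - 0.24 = 0.0369P*, so P* = 0.207/0.0369 = 5.61.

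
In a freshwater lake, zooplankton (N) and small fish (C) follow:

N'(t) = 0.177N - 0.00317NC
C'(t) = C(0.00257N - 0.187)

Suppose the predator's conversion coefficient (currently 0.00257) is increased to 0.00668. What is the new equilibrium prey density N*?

N* ≈ 28

At the interior fixed point, setting dC/dt = 0 with C > 0 fixes N* = (predator death rate)/(NC coefficient) — independent of the other coefficients.
With the change, N* = 0.187/0.00668 = 28; it falls from 72.8.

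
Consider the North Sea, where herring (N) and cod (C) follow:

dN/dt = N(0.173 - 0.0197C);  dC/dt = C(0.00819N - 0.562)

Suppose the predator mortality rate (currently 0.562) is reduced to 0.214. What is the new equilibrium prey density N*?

At the interior fixed point, setting dC/dt = 0 with C > 0 fixes N* = (predator death rate)/(NC coefficient) — independent of the other coefficients.
With the change, N* = 0.214/0.00819 = 26.1; it falls from 68.6.

N* ≈ 26.1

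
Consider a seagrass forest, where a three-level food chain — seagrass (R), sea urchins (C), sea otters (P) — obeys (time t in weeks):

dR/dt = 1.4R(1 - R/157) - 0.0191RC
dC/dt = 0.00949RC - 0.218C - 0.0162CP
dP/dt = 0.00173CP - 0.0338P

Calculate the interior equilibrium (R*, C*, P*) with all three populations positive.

R* ≈ 115, C* ≈ 19.5, P* ≈ 54

From dP/dt = 0: 0.00173C* = 0.0338, so C* = 19.5.
From dR/dt = 0: 1.4(1 - R*/157) = 0.0191·19.5, giving R* = 157·(1 - 0.267) = 115.
From dC/dt = 0: 0.00949·115 - 0.218 = 0.0162P*, so P* = 0.875/0.0162 = 54.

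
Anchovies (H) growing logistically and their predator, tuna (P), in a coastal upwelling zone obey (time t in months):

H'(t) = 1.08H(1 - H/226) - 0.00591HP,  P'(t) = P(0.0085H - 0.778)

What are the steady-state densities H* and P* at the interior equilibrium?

H* ≈ 91.5, P* ≈ 109

From dP/dt = 0 with P > 0: 0.0085H* = 0.778, so H* = 91.5.
Substitute into dH/dt = 0: 1.08(1 - 91.5/226) = 0.00591P*.
The bracket is 0.595, giving P* = 0.643/0.00591 = 109.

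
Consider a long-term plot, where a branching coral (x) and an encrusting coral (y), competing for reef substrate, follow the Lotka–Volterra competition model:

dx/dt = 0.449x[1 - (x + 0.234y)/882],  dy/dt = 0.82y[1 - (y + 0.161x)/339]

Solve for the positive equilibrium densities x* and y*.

Setting both brackets to zero gives the nullclines x + 0.234y = 882 and 0.161x + y = 339.
Substituting y = 339 - 0.161x into the first: x(1 - 0.234·0.161) = 882 - 0.234·339.
So x* = 803/0.962 = 834, and then y* = 339 - 0.161·834 = 205.

x* ≈ 834, y* ≈ 205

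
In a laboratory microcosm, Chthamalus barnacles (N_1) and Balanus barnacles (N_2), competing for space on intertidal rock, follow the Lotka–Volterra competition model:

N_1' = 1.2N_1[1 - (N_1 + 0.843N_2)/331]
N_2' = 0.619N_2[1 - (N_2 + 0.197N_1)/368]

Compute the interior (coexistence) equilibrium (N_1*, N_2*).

N_1* ≈ 24.9, N_2* ≈ 363

Setting both brackets to zero gives the nullclines N_1 + 0.843N_2 = 331 and 0.197N_1 + N_2 = 368.
Substituting N_2 = 368 - 0.197N_1 into the first: N_1(1 - 0.843·0.197) = 331 - 0.843·368.
So N_1* = 20.8/0.834 = 24.9, and then N_2* = 368 - 0.197·24.9 = 363.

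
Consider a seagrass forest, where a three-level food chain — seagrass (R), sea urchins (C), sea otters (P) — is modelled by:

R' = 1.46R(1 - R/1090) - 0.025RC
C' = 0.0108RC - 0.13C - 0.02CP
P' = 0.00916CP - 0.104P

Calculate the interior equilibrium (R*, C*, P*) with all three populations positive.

From dP/dt = 0: 0.00916C* = 0.104, so C* = 11.4.
From dR/dt = 0: 1.46(1 - R*/1090) = 0.025·11.4, giving R* = 1090·(1 - 0.194) = 878.
From dC/dt = 0: 0.0108·878 - 0.13 = 0.02P*, so P* = 9.35/0.02 = 468.

R* ≈ 878, C* ≈ 11.4, P* ≈ 468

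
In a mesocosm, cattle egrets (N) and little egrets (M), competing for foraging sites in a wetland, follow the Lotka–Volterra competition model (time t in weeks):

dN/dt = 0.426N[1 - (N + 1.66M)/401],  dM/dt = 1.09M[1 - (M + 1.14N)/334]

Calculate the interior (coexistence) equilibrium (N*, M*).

Setting both brackets to zero gives the nullclines N + 1.66M = 401 and 1.14N + M = 334.
Substituting M = 334 - 1.14N into the first: N(1 - 1.66·1.14) = 401 - 1.66·334.
So N* = -153/-0.892 = 172, and then M* = 334 - 1.14·172 = 138.

N* ≈ 172, M* ≈ 138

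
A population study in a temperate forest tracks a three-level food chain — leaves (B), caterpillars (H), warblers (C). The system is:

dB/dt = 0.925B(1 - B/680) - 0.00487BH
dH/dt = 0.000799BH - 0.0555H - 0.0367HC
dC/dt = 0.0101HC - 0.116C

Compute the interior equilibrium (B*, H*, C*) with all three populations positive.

From dC/dt = 0: 0.0101H* = 0.116, so H* = 11.5.
From dB/dt = 0: 0.925(1 - B*/680) = 0.00487·11.5, giving B* = 680·(1 - 0.0605) = 639.
From dH/dt = 0: 0.000799·639 - 0.0555 = 0.0367C*, so C* = 0.455/0.0367 = 12.4.

B* ≈ 639, H* ≈ 11.5, C* ≈ 12.4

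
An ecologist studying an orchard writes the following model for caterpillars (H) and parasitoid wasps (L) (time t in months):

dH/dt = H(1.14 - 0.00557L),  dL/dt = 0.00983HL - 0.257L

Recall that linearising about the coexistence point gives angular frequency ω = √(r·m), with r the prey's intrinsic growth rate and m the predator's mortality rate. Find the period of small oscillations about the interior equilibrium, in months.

Here r = 1.14 and m = 0.257, so r·m = 0.293.
ω = √0.293 = 0.541 per month, hence T = 2π/ω ≈ 11.6 months.

T ≈ 11.6 months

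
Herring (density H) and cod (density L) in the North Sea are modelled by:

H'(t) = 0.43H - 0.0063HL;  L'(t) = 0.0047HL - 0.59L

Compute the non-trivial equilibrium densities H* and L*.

H* ≈ 126, L* ≈ 68.3

Set dL/dt = 0 with L > 0: 0.0047H - 0.59 = 0, so H* = 0.59/0.0047 = 126.
Set dH/dt = 0 with H > 0: 0.43 - 0.0063L = 0, so L* = 0.43/0.0063 = 68.3.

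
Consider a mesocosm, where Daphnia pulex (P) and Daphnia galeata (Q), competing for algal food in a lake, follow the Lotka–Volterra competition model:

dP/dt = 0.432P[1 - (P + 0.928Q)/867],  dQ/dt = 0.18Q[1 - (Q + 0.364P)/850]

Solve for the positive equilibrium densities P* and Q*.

Setting both brackets to zero gives the nullclines P + 0.928Q = 867 and 0.364P + Q = 850.
Substituting Q = 850 - 0.364P into the first: P(1 - 0.928·0.364) = 867 - 0.928·850.
So P* = 78.2/0.662 = 118, and then Q* = 850 - 0.364·118 = 807.

P* ≈ 118, Q* ≈ 807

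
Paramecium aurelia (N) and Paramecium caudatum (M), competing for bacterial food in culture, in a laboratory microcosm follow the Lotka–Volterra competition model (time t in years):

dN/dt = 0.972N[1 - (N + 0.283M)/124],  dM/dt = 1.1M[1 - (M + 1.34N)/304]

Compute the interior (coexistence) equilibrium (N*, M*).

Setting both brackets to zero gives the nullclines N + 0.283M = 124 and 1.34N + M = 304.
Substituting M = 304 - 1.34N into the first: N(1 - 0.283·1.34) = 124 - 0.283·304.
So N* = 38/0.621 = 61.2, and then M* = 304 - 1.34·61.2 = 222.

N* ≈ 61.2, M* ≈ 222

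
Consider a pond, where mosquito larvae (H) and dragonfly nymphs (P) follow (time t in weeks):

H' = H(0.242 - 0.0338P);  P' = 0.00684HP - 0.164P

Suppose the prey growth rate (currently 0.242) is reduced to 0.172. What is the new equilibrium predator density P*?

P* ≈ 5.09

At the interior fixed point, setting dH/dt = 0 with H > 0 fixes P* = (prey growth rate)/(HP coefficient) — independent of the other coefficients.
With the change, P* = 0.172/0.0338 = 5.09; it falls from 7.16.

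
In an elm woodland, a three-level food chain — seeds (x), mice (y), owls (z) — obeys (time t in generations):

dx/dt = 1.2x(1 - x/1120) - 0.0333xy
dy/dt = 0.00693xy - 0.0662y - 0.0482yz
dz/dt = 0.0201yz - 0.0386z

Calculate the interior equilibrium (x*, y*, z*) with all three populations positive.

From dz/dt = 0: 0.0201y* = 0.0386, so y* = 1.92.
From dx/dt = 0: 1.2(1 - x*/1120) = 0.0333·1.92, giving x* = 1120·(1 - 0.0533) = 1060.
From dy/dt = 0: 0.00693·1060 - 0.0662 = 0.0482z*, so z* = 7.28/0.0482 = 151.

x* ≈ 1060, y* ≈ 1.92, z* ≈ 151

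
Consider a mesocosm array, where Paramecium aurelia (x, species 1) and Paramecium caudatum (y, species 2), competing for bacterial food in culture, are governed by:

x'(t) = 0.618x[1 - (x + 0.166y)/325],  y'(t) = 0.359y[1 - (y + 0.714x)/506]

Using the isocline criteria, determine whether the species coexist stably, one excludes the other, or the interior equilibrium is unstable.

stable coexistence

Compare the nullcline intercepts: K1/α12 = 325/0.166 = 1960 > K2 = 506; K2/α21 = 506/0.714 = 709 > K1 = 325.
Since both inequalities hold, each species can invade when rare, so the interior equilibrium is stable.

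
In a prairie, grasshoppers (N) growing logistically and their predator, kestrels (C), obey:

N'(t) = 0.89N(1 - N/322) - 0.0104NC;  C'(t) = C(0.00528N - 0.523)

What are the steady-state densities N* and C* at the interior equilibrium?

From dC/dt = 0 with C > 0: 0.00528N* = 0.523, so N* = 99.1.
Substitute into dN/dt = 0: 0.89(1 - 99.1/322) = 0.0104C*.
The bracket is 0.692, giving C* = 0.616/0.0104 = 59.3.

N* ≈ 99.1, C* ≈ 59.3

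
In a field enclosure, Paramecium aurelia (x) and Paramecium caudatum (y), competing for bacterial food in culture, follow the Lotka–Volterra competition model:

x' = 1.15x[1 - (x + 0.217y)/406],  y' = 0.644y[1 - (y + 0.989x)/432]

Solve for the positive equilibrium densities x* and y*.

x* ≈ 398, y* ≈ 38.8

Setting both brackets to zero gives the nullclines x + 0.217y = 406 and 0.989x + y = 432.
Substituting y = 432 - 0.989x into the first: x(1 - 0.217·0.989) = 406 - 0.217·432.
So x* = 312/0.785 = 398, and then y* = 432 - 0.989·398 = 38.8.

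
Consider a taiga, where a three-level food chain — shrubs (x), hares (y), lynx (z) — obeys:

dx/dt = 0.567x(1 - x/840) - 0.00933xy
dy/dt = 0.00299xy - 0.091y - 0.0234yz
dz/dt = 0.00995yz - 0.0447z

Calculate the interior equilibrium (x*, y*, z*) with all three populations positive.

x* ≈ 778, y* ≈ 4.49, z* ≈ 95.5

From dz/dt = 0: 0.00995y* = 0.0447, so y* = 4.49.
From dx/dt = 0: 0.567(1 - x*/840) = 0.00933·4.49, giving x* = 840·(1 - 0.0739) = 778.
From dy/dt = 0: 0.00299·778 - 0.091 = 0.0234z*, so z* = 2.23/0.0234 = 95.5.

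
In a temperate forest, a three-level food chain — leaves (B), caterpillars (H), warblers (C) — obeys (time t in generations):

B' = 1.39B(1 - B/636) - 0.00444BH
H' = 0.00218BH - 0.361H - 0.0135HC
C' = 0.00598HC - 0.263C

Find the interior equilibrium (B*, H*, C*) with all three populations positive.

B* ≈ 547, H* ≈ 44, C* ≈ 61.5

From dC/dt = 0: 0.00598H* = 0.263, so H* = 44.
From dB/dt = 0: 1.39(1 - B*/636) = 0.00444·44, giving B* = 636·(1 - 0.14) = 547.
From dH/dt = 0: 0.00218·547 - 0.361 = 0.0135C*, so C* = 0.831/0.0135 = 61.5.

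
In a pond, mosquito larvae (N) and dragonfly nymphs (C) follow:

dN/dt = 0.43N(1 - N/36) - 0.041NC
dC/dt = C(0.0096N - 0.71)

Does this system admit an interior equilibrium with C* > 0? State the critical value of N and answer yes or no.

The predator equation gives dC/dt > 0 only when N > 0.71/0.0096 = 74.
Without the predator, N → K = 36. Since 36 < 74, the predator cannot invade.

Threshold N = 74; K < 74, so no, the predator goes extinct.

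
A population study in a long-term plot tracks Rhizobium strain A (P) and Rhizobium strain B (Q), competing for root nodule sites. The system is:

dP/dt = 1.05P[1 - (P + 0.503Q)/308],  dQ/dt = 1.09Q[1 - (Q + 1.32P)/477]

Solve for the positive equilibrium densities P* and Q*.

P* ≈ 203, Q* ≈ 210

Setting both brackets to zero gives the nullclines P + 0.503Q = 308 and 1.32P + Q = 477.
Substituting Q = 477 - 1.32P into the first: P(1 - 0.503·1.32) = 308 - 0.503·477.
So P* = 68.1/0.336 = 203, and then Q* = 477 - 1.32·203 = 210.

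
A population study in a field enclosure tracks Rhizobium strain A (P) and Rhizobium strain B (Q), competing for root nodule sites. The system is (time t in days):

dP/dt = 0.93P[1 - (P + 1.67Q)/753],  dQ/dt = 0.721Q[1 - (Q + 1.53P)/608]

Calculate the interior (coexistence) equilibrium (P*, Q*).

P* ≈ 169, Q* ≈ 350

Setting both brackets to zero gives the nullclines P + 1.67Q = 753 and 1.53P + Q = 608.
Substituting Q = 608 - 1.53P into the first: P(1 - 1.67·1.53) = 753 - 1.67·608.
So P* = -262/-1.56 = 169, and then Q* = 608 - 1.53·169 = 350.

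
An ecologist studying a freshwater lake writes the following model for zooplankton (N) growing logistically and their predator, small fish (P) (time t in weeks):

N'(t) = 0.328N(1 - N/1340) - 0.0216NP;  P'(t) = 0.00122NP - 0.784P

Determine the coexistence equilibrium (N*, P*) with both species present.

From dP/dt = 0 with P > 0: 0.00122N* = 0.784, so N* = 643.
Substitute into dN/dt = 0: 0.328(1 - 643/1340) = 0.0216P*.
The bracket is 0.52, giving P* = 0.171/0.0216 = 7.9.

N* ≈ 643, P* ≈ 7.9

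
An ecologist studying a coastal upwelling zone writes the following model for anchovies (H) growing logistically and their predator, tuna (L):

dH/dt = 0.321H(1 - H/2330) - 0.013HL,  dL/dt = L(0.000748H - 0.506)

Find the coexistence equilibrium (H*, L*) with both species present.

From dL/dt = 0 with L > 0: 0.000748H* = 0.506, so H* = 676.
Substitute into dH/dt = 0: 0.321(1 - 676/2330) = 0.013L*.
The bracket is 0.71, giving L* = 0.228/0.013 = 17.5.

H* ≈ 676, L* ≈ 17.5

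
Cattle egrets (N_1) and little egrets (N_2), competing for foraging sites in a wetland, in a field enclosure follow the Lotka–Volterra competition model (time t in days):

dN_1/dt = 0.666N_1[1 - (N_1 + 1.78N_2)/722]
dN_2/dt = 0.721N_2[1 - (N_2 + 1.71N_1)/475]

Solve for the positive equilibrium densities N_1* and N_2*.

Setting both brackets to zero gives the nullclines N_1 + 1.78N_2 = 722 and 1.71N_1 + N_2 = 475.
Substituting N_2 = 475 - 1.71N_1 into the first: N_1(1 - 1.78·1.71) = 722 - 1.78·475.
So N_1* = -124/-2.04 = 60.4, and then N_2* = 475 - 1.71·60.4 = 372.

N_1* ≈ 60.4, N_2* ≈ 372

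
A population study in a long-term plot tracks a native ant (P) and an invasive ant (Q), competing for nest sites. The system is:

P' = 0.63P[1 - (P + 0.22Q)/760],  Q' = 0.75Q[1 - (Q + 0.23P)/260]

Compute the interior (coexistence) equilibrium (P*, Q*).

Setting both brackets to zero gives the nullclines P + 0.22Q = 760 and 0.23P + Q = 260.
Substituting Q = 260 - 0.23P into the first: P(1 - 0.22·0.23) = 760 - 0.22·260.
So P* = 703/0.949 = 740, and then Q* = 260 - 0.23·740 = 89.7.

P* ≈ 740, Q* ≈ 89.7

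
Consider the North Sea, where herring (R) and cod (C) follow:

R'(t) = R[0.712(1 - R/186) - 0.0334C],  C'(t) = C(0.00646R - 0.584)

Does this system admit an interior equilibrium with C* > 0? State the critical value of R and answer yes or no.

The predator equation gives dC/dt > 0 only when R > 0.584/0.00646 = 90.4.
Without the predator, R → K = 186. Since 186 > 90.4, the predator can invade and persist.

Threshold R = 90.4; K > 90.4, so yes, the predator persists.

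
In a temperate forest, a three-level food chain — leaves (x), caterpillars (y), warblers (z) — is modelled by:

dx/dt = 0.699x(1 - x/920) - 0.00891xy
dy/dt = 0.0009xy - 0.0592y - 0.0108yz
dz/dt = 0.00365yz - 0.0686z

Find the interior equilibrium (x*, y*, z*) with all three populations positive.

From dz/dt = 0: 0.00365y* = 0.0686, so y* = 18.8.
From dx/dt = 0: 0.699(1 - x*/920) = 0.00891·18.8, giving x* = 920·(1 - 0.24) = 700.
From dy/dt = 0: 0.0009·700 - 0.0592 = 0.0108z*, so z* = 0.57/0.0108 = 52.8.

x* ≈ 700, y* ≈ 18.8, z* ≈ 52.8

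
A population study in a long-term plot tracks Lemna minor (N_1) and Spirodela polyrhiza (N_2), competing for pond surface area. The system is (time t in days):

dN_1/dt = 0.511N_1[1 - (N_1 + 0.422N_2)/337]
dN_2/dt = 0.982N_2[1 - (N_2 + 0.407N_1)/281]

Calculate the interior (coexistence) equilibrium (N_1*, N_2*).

N_1* ≈ 264, N_2* ≈ 174

Setting both brackets to zero gives the nullclines N_1 + 0.422N_2 = 337 and 0.407N_1 + N_2 = 281.
Substituting N_2 = 281 - 0.407N_1 into the first: N_1(1 - 0.422·0.407) = 337 - 0.422·281.
So N_1* = 218/0.828 = 264, and then N_2* = 281 - 0.407·264 = 174.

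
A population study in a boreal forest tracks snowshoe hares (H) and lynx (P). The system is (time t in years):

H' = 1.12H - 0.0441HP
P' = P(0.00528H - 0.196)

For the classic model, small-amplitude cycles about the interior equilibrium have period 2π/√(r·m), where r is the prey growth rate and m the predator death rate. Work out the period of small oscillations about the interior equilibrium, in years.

Here r = 1.12 and m = 0.196, so r·m = 0.22.
ω = √0.22 = 0.469 per year, hence T = 2π/ω ≈ 13.4 years.

T ≈ 13.4 years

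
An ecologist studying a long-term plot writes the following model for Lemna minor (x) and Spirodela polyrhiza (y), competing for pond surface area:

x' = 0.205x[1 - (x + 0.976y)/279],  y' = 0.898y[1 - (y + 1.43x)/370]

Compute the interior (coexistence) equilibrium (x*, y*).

Setting both brackets to zero gives the nullclines x + 0.976y = 279 and 1.43x + y = 370.
Substituting y = 370 - 1.43x into the first: x(1 - 0.976·1.43) = 279 - 0.976·370.
So x* = -82.1/-0.396 = 208, and then y* = 370 - 1.43·208 = 73.2.

x* ≈ 208, y* ≈ 73.2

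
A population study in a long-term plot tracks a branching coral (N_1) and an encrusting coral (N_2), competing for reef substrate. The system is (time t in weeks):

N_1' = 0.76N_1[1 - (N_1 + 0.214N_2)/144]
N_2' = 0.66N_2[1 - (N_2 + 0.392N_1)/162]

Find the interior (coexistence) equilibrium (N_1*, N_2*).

Setting both brackets to zero gives the nullclines N_1 + 0.214N_2 = 144 and 0.392N_1 + N_2 = 162.
Substituting N_2 = 162 - 0.392N_1 into the first: N_1(1 - 0.214·0.392) = 144 - 0.214·162.
So N_1* = 109/0.916 = 119, and then N_2* = 162 - 0.392·119 = 115.

N_1* ≈ 119, N_2* ≈ 115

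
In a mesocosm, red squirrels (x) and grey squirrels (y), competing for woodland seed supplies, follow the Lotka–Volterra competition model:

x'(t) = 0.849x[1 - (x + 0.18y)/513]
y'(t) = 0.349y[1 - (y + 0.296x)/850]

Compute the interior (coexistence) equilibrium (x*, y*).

x* ≈ 380, y* ≈ 737

Setting both brackets to zero gives the nullclines x + 0.18y = 513 and 0.296x + y = 850.
Substituting y = 850 - 0.296x into the first: x(1 - 0.18·0.296) = 513 - 0.18·850.
So x* = 360/0.947 = 380, and then y* = 850 - 0.296·380 = 737.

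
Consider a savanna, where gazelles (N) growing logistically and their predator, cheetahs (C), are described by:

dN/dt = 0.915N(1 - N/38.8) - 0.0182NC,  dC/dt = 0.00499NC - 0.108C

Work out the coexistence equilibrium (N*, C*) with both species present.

From dC/dt = 0 with C > 0: 0.00499N* = 0.108, so N* = 21.6.
Substitute into dN/dt = 0: 0.915(1 - 21.6/38.8) = 0.0182C*.
The bracket is 0.442, giving C* = 0.405/0.0182 = 22.2.

N* ≈ 21.6, C* ≈ 22.2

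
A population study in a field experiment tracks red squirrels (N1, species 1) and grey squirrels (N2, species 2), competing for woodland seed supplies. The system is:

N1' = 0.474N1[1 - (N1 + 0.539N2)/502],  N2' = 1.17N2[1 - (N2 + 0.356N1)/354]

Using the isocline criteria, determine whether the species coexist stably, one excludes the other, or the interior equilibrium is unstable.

stable coexistence

Compare the nullcline intercepts: K1/α12 = 502/0.539 = 931 > K2 = 354; K2/α21 = 354/0.356 = 994 > K1 = 502.
Since both inequalities hold, each species can invade when rare, so the interior equilibrium is stable.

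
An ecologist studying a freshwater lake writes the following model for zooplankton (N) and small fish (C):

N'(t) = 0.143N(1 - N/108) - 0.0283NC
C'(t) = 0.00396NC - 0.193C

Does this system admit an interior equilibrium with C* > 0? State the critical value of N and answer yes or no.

The predator equation gives dC/dt > 0 only when N > 0.193/0.00396 = 48.7.
Without the predator, N → K = 108. Since 108 > 48.7, the predator can invade and persist.

Threshold N = 48.7; K > 48.7, so yes, the predator persists.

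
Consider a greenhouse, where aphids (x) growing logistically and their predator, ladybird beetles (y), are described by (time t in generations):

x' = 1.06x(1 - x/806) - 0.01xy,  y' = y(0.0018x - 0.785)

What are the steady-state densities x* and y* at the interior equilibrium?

From dy/dt = 0 with y > 0: 0.0018x* = 0.785, so x* = 436.
Substitute into dx/dt = 0: 1.06(1 - 436/806) = 0.01y*.
The bracket is 0.459, giving y* = 0.486/0.01 = 48.6.

x* ≈ 436, y* ≈ 48.6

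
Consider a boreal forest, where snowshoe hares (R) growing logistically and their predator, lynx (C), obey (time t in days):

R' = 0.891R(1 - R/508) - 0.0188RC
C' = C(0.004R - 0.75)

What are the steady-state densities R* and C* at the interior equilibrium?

From dC/dt = 0 with C > 0: 0.004R* = 0.75, so R* = 188.
Substitute into dR/dt = 0: 0.891(1 - 188/508) = 0.0188C*.
The bracket is 0.631, giving C* = 0.562/0.0188 = 29.9.

R* ≈ 188, C* ≈ 29.9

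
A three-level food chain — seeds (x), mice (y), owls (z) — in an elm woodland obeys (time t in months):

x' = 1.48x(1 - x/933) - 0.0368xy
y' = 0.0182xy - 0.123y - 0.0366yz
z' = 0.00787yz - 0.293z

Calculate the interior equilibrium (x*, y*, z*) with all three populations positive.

x* ≈ 69.3, y* ≈ 37.2, z* ≈ 31.1

From dz/dt = 0: 0.00787y* = 0.293, so y* = 37.2.
From dx/dt = 0: 1.48(1 - x*/933) = 0.0368·37.2, giving x* = 933·(1 - 0.926) = 69.3.
From dy/dt = 0: 0.0182·69.3 - 0.123 = 0.0366z*, so z* = 1.14/0.0366 = 31.1.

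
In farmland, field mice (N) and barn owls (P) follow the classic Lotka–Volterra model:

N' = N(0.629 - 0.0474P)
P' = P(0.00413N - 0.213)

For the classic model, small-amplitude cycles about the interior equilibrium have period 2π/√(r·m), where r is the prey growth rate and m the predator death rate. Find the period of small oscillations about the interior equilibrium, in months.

T ≈ 17.2 months

Here r = 0.629 and m = 0.213, so r·m = 0.134.
ω = √0.134 = 0.366 per month, hence T = 2π/ω ≈ 17.2 months.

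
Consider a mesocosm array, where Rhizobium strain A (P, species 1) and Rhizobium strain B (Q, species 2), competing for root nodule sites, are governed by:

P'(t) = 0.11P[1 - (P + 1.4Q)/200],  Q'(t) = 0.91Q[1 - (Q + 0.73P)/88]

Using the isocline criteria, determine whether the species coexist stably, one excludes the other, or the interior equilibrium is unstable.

Compare the nullcline intercepts: K1/α12 = 200/1.4 = 143 > K2 = 88; K2/α21 = 88/0.73 = 121 < K1 = 200.
Since the inequalities point opposite ways, species 1 can invade but species 2 cannot.

species 1 excludes species 2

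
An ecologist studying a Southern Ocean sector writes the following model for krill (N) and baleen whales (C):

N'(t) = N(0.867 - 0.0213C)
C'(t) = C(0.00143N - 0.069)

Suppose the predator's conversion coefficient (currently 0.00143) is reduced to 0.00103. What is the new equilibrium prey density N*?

N* ≈ 67

At the interior fixed point, setting dC/dt = 0 with C > 0 fixes N* = (predator death rate)/(NC coefficient) — independent of the other coefficients.
With the change, N* = 0.069/0.00103 = 67; it rises from 48.3.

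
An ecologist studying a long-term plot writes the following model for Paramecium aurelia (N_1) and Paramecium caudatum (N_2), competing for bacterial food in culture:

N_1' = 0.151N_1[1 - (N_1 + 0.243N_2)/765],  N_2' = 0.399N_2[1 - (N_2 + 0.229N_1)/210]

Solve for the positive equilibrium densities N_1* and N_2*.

N_1* ≈ 756, N_2* ≈ 36.9

Setting both brackets to zero gives the nullclines N_1 + 0.243N_2 = 765 and 0.229N_1 + N_2 = 210.
Substituting N_2 = 210 - 0.229N_1 into the first: N_1(1 - 0.243·0.229) = 765 - 0.243·210.
So N_1* = 714/0.944 = 756, and then N_2* = 210 - 0.229·756 = 36.9.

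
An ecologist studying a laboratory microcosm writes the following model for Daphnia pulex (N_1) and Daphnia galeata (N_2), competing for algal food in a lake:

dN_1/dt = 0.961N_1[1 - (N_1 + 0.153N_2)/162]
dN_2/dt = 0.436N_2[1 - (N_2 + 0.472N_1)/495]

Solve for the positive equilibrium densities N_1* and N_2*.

N_1* ≈ 93, N_2* ≈ 451

Setting both brackets to zero gives the nullclines N_1 + 0.153N_2 = 162 and 0.472N_1 + N_2 = 495.
Substituting N_2 = 495 - 0.472N_1 into the first: N_1(1 - 0.153·0.472) = 162 - 0.153·495.
So N_1* = 86.3/0.928 = 93, and then N_2* = 495 - 0.472·93 = 451.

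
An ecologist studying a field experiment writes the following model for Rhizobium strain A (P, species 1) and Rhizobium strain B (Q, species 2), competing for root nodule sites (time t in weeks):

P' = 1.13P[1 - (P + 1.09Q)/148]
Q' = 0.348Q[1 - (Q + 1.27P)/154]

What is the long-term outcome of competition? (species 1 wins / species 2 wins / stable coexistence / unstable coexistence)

unstable coexistence (outcome depends on initial conditions)

Compare the nullcline intercepts: K1/α12 = 148/1.09 = 136 < K2 = 154; K2/α21 = 154/1.27 = 121 < K1 = 148.
Since both are reversed, neither can invade when rare; the interior point is a saddle.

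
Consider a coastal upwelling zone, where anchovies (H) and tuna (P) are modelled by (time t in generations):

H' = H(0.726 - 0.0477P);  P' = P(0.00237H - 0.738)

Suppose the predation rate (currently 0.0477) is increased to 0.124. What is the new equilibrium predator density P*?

P* ≈ 5.85

At the interior fixed point, setting dH/dt = 0 with H > 0 fixes P* = (prey growth rate)/(HP coefficient) — independent of the other coefficients.
With the change, P* = 0.726/0.124 = 5.85; it falls from 15.2.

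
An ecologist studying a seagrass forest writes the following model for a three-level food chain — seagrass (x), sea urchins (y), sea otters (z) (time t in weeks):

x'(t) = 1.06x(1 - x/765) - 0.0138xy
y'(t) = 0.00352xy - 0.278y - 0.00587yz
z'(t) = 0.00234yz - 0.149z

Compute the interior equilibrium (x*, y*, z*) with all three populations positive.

x* ≈ 131, y* ≈ 63.7, z* ≈ 31.1

From dz/dt = 0: 0.00234y* = 0.149, so y* = 63.7.
From dx/dt = 0: 1.06(1 - x*/765) = 0.0138·63.7, giving x* = 765·(1 - 0.829) = 131.
From dy/dt = 0: 0.00352·131 - 0.278 = 0.00587z*, so z* = 0.183/0.00587 = 31.1.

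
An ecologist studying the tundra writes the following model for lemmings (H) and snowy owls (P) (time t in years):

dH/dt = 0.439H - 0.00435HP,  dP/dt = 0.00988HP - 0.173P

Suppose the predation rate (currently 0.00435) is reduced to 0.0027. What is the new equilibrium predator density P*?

At the interior fixed point, setting dH/dt = 0 with H > 0 fixes P* = (prey growth rate)/(HP coefficient) — independent of the other coefficients.
With the change, P* = 0.439/0.0027 = 163; it rises from 101.

P* ≈ 163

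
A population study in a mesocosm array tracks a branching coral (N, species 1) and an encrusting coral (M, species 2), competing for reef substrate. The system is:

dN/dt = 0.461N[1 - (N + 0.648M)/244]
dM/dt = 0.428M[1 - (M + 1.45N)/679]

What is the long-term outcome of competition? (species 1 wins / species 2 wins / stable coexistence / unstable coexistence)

Compare the nullcline intercepts: K1/α12 = 244/0.648 = 377 < K2 = 679; K2/α21 = 679/1.45 = 468 > K1 = 244.
Since the inequalities point opposite ways, species 2 can invade but species 1 cannot.

species 2 excludes species 1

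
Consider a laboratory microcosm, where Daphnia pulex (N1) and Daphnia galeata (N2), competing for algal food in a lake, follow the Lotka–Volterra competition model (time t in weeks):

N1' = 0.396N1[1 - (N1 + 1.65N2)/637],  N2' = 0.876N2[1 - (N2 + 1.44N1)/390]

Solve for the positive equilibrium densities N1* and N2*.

N1* ≈ 4.72, N2* ≈ 383

Setting both brackets to zero gives the nullclines N1 + 1.65N2 = 637 and 1.44N1 + N2 = 390.
Substituting N2 = 390 - 1.44N1 into the first: N1(1 - 1.65·1.44) = 637 - 1.65·390.
So N1* = -6.5/-1.38 = 4.72, and then N2* = 390 - 1.44·4.72 = 383.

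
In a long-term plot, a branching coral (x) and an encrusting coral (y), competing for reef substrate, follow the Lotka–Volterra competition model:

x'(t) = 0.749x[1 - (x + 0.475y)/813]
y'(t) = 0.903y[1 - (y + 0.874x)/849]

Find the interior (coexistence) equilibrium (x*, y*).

Setting both brackets to zero gives the nullclines x + 0.475y = 813 and 0.874x + y = 849.
Substituting y = 849 - 0.874x into the first: x(1 - 0.475·0.874) = 813 - 0.475·849.
So x* = 410/0.585 = 701, and then y* = 849 - 0.874·701 = 237.

x* ≈ 701, y* ≈ 237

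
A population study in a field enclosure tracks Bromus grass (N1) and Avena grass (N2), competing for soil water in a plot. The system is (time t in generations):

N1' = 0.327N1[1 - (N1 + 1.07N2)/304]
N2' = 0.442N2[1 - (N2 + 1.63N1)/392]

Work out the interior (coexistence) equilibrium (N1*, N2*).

Setting both brackets to zero gives the nullclines N1 + 1.07N2 = 304 and 1.63N1 + N2 = 392.
Substituting N2 = 392 - 1.63N1 into the first: N1(1 - 1.07·1.63) = 304 - 1.07·392.
So N1* = -115/-0.744 = 155, and then N2* = 392 - 1.63·155 = 139.

N1* ≈ 155, N2* ≈ 139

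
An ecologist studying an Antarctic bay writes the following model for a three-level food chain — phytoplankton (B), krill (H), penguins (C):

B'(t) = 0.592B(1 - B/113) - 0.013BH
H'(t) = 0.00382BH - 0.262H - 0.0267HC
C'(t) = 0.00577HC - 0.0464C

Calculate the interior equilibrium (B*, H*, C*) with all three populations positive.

B* ≈ 93, H* ≈ 8.04, C* ≈ 3.5

From dC/dt = 0: 0.00577H* = 0.0464, so H* = 8.04.
From dB/dt = 0: 0.592(1 - B*/113) = 0.013·8.04, giving B* = 113·(1 - 0.177) = 93.
From dH/dt = 0: 0.00382·93 - 0.262 = 0.0267C*, so C* = 0.0934/0.0267 = 3.5.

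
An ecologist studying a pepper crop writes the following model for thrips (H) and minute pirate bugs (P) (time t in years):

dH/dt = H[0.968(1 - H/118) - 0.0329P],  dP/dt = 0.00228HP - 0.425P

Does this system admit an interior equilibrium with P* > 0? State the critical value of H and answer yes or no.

The predator equation gives dP/dt > 0 only when H > 0.425/0.00228 = 186.
Without the predator, H → K = 118. Since 118 < 186, the predator cannot invade.

Threshold H = 186; K < 186, so no, the predator goes extinct.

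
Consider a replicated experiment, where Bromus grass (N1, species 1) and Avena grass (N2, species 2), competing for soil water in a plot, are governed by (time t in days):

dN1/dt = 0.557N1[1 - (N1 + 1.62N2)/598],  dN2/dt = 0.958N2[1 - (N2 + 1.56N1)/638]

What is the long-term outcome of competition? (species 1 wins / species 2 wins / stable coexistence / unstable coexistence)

unstable coexistence (outcome depends on initial conditions)

Compare the nullcline intercepts: K1/α12 = 598/1.62 = 369 < K2 = 638; K2/α21 = 638/1.56 = 409 < K1 = 598.
Since both are reversed, neither can invade when rare; the interior point is a saddle.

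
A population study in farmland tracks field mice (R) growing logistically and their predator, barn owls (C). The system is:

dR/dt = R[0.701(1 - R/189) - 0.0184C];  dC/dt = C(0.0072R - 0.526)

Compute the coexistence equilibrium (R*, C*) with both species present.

R* ≈ 73.1, C* ≈ 23.4

From dC/dt = 0 with C > 0: 0.0072R* = 0.526, so R* = 73.1.
Substitute into dR/dt = 0: 0.701(1 - 73.1/189) = 0.0184C*.
The bracket is 0.613, giving C* = 0.43/0.0184 = 23.4.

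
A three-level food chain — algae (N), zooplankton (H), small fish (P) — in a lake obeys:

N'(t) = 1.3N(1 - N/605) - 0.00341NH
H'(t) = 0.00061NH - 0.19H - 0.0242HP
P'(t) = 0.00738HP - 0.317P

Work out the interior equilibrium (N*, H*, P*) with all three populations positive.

N* ≈ 537, H* ≈ 43, P* ≈ 5.68

From dP/dt = 0: 0.00738H* = 0.317, so H* = 43.
From dN/dt = 0: 1.3(1 - N*/605) = 0.00341·43, giving N* = 605·(1 - 0.113) = 537.
From dH/dt = 0: 0.00061·537 - 0.19 = 0.0242P*, so P* = 0.137/0.0242 = 5.68.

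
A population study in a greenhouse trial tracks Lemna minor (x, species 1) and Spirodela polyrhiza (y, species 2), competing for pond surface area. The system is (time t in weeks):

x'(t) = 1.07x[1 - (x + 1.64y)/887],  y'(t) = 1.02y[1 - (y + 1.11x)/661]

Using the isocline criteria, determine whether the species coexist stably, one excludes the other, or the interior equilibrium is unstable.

Compare the nullcline intercepts: K1/α12 = 887/1.64 = 541 < K2 = 661; K2/α21 = 661/1.11 = 595 < K1 = 887.
Since both are reversed, neither can invade when rare; the interior point is a saddle.

unstable coexistence (outcome depends on initial conditions)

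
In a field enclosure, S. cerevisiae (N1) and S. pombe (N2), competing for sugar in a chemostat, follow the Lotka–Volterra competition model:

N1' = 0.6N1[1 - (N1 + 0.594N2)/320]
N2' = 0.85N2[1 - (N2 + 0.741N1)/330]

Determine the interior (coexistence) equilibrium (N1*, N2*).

Setting both brackets to zero gives the nullclines N1 + 0.594N2 = 320 and 0.741N1 + N2 = 330.
Substituting N2 = 330 - 0.741N1 into the first: N1(1 - 0.594·0.741) = 320 - 0.594·330.
So N1* = 124/0.56 = 221, and then N2* = 330 - 0.741·221 = 166.

N1* ≈ 221, N2* ≈ 166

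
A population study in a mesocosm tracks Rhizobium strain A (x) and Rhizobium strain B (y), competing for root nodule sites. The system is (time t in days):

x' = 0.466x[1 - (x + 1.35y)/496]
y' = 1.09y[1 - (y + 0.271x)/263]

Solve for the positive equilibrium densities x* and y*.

Setting both brackets to zero gives the nullclines x + 1.35y = 496 and 0.271x + y = 263.
Substituting y = 263 - 0.271x into the first: x(1 - 1.35·0.271) = 496 - 1.35·263.
So x* = 141/0.634 = 222, and then y* = 263 - 0.271·222 = 203.

x* ≈ 222, y* ≈ 203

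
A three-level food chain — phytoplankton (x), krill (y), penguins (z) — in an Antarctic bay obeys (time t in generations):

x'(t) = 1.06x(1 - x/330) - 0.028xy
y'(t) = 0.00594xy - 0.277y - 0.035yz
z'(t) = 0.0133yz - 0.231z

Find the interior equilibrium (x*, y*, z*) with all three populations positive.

From dz/dt = 0: 0.0133y* = 0.231, so y* = 17.4.
From dx/dt = 0: 1.06(1 - x*/330) = 0.028·17.4, giving x* = 330·(1 - 0.459) = 179.
From dy/dt = 0: 0.00594·179 - 0.277 = 0.035z*, so z* = 0.784/0.035 = 22.4.

x* ≈ 179, y* ≈ 17.4, z* ≈ 22.4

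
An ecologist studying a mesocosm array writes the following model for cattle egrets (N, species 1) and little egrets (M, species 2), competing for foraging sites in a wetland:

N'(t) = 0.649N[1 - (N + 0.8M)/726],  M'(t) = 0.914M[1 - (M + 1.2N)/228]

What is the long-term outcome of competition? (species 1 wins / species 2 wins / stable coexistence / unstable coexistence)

species 1 excludes species 2

Compare the nullcline intercepts: K1/α12 = 726/0.8 = 908 > K2 = 228; K2/α21 = 228/1.2 = 190 < K1 = 726.
Since the inequalities point opposite ways, species 1 can invade but species 2 cannot.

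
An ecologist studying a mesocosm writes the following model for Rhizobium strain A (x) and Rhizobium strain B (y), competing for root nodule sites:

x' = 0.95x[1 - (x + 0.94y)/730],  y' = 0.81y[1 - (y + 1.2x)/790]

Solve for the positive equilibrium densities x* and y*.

x* ≈ 98.4, y* ≈ 672

Setting both brackets to zero gives the nullclines x + 0.94y = 730 and 1.2x + y = 790.
Substituting y = 790 - 1.2x into the first: x(1 - 0.94·1.2) = 730 - 0.94·790.
So x* = -12.6/-0.128 = 98.4, and then y* = 790 - 1.2·98.4 = 672.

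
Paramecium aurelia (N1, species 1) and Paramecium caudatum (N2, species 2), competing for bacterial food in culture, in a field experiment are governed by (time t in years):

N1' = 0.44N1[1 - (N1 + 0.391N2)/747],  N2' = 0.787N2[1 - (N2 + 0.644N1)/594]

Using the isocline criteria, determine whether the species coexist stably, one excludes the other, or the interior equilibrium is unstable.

Compare the nullcline intercepts: K1/α12 = 747/0.391 = 1910 > K2 = 594; K2/α21 = 594/0.644 = 922 > K1 = 747.
Since both inequalities hold, each species can invade when rare, so the interior equilibrium is stable.

stable coexistence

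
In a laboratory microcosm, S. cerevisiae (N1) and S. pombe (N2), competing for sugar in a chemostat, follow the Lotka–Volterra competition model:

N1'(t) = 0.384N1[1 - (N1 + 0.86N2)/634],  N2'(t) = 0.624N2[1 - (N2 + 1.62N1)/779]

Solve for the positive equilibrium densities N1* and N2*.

N1* ≈ 91.4, N2* ≈ 631

Setting both brackets to zero gives the nullclines N1 + 0.86N2 = 634 and 1.62N1 + N2 = 779.
Substituting N2 = 779 - 1.62N1 into the first: N1(1 - 0.86·1.62) = 634 - 0.86·779.
So N1* = -35.9/-0.393 = 91.4, and then N2* = 779 - 1.62·91.4 = 631.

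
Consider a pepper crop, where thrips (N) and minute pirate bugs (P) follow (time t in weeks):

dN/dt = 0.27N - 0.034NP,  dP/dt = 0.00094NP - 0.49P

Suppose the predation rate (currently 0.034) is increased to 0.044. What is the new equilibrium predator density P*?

P* ≈ 6.14

At the interior fixed point, setting dN/dt = 0 with N > 0 fixes P* = (prey growth rate)/(NP coefficient) — independent of the other coefficients.
With the change, P* = 0.27/0.044 = 6.14; it falls from 7.94.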